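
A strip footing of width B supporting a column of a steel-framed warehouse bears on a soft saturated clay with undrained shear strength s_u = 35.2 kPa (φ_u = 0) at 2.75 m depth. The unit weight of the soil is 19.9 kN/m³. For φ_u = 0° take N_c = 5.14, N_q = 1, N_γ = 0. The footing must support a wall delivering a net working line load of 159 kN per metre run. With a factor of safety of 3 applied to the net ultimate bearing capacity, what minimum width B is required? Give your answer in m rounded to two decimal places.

B = 2.64 m

Overburden at base level: q = 19.9 × 2.75 = 54.725 kPa.
Cohesion term c·N_c = 35.2 × 5.14 = 180.93 kPa; surcharge term q·N_q = 54.725 × 1 = 54.725 kPa.
q_ult = 180.93 + 54.725 = 235.65 kPa.
For φ = 0 the ½γBN_γ term vanishes, so q_ult is independent of B. q_net = 235.65 − 54.725 = 180.93 kPa; q_all(net) = 180.93/3 = 60.309 kPa.
Required width B = w / q_all(net) = 159 / 60.309 = 2.636 m.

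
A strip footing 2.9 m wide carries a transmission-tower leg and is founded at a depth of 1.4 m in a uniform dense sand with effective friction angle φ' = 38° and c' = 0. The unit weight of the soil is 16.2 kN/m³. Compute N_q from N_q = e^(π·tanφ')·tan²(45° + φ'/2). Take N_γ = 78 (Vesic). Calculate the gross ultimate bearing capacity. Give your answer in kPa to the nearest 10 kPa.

q_ult ≈ 2940 kPa

tan38° = 0.7813, so N_q = e^(π×0.7813)·tan²(64°) = 11.64 × 4.204 = 48.93.
Overburden at base level: q = 16.2 × 1.4 = 22.68 kPa.
Surcharge term q·N_q = 22.68 × 48.933 = 1109.8 kPa; self-weight term 0.5·γ·B·N_γ = 0.5 × 16.2 × 2.9 × 78 = 1832.2 kPa.
q_ult = 1109.8 + 1832.2 = 2942 kPa.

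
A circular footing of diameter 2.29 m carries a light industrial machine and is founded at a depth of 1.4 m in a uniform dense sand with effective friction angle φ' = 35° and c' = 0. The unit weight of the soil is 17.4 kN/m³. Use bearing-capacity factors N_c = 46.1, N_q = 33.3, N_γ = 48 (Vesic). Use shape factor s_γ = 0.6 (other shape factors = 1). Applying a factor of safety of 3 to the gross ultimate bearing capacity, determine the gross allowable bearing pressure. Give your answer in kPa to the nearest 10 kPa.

q_all ≈ 460 kPa

Overburden at base level: q = 17.4 × 1.4 = 24.36 kPa.
Surcharge term q·N_q = 24.36 × 33.3 = 811.19 kPa; self-weight term 0.5·γ·B·N_γ·s_γ = 0.5 × 17.4 × 2.29 × 48 × 0.6 = 573.78 kPa.
q_ult = 811.19 + 573.78 = 1385 kPa.
q_all = q_ult / FS = 1385 / 3 = 461.66 kPa.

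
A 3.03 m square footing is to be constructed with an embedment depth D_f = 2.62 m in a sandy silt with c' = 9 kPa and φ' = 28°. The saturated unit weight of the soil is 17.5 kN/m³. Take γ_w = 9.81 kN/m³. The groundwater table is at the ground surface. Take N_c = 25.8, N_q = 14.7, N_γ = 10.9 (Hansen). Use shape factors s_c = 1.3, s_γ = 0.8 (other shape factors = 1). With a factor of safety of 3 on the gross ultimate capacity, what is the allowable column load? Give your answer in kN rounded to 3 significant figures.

P_all ≈ 2140 kN

γ' = 17.5 − 9.81 = 7.69 kN/m³ (submerged throughout). q = 7.69 × 2.62 = 20.148 kPa; the same γ' applies in the ½γBN_γ term.
c·N_c·s_c = 9 × 25.8 × 1.3 = 301.86 kPa
q·N_q = 20.148 × 14.7 = 296.17 kPa
0.5·γ·B·N_γ·s_γ = 0.5 × 7.69 × 3.03 × 10.9 × 0.8 = 101.59 kPa
q_ult = 301.86 + 296.17 + 101.59 = 699.62 kPa.
Gross allowable pressure q_all = 699.62 / 3 = 233.21 kPa.
Footing area = 9.1809 m², so allowable column load = 233.21 × 9.1809 = 2141.1 kN.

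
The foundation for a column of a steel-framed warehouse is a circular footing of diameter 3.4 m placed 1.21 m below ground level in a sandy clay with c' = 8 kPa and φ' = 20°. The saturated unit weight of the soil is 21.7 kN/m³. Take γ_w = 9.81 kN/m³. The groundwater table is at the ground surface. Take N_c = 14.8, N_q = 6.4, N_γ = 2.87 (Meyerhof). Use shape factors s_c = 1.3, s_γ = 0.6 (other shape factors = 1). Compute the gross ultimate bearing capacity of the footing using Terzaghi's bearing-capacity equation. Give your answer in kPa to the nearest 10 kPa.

Water table at ground surface, so effective unit weight γ' = 21.7 − 9.81 = 11.89 kN/m³ is used throughout; overburden q = 11.89 × 1.21 = 14.387 kPa; the same γ' applies in the ½γBN_γ term.
Cohesion term c·N_c·s_c = 8 × 14.8 × 1.3 = 153.92 kPa; surcharge term q·N_q = 14.387 × 6.4 = 92.076 kPa; self-weight term 0.5·γ·B·N_γ·s_γ = 0.5 × 11.89 × 3.4 × 2.87 × 0.6 = 34.807 kPa.
q_ult = 153.92 + 92.076 + 34.807 = 280.8 kPa.

q_ult ≈ 280 kPa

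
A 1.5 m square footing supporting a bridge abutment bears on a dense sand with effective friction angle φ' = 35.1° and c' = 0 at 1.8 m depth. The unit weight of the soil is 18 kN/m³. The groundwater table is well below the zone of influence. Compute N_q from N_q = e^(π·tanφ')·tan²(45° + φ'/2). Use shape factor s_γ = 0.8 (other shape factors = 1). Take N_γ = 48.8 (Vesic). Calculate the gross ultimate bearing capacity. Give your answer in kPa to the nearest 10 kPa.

tan35.1° = 0.7028, so N_q = e^(π×0.7028)·tan²(62.55°) = 9.097 × 3.706 = 33.71.
Effective surcharge at the founding depth q = γ·D_f = 18 × 1.8 = 32.4 kPa.
q_ult = q·N_q + 0.5·γ·B·N_γ·s_γ
     = 32.4 × 33.713 + 0.5 × 18 × 1.5 × 48.8 × 0.8
     = 1092.3 + 527.04 = 1619.3 kPa.

q_ult ≈ 1620 kPa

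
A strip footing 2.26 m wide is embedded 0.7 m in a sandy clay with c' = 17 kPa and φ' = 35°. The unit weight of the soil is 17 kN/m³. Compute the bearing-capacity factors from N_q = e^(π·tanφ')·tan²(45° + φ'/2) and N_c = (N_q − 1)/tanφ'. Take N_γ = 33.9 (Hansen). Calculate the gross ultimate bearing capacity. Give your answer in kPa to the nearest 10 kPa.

tan35° = 0.7002, so N_q = e^(π×0.7002)·tan²(62.5°) = 9.023 × 3.69 = 33.3.
N_c = (33.3 − 1)/tan35° = 46.12.
q = γ·D_f = 17 × 0.7 = 11.9 kPa.
c·N_c = 17 × 46.124 = 784.1 kPa
q·N_q = 11.9 × 33.296 = 396.22 kPa
0.5·γ·B·N_γ = 0.5 × 17 × 2.26 × 33.9 = 651.22 kPa
q_ult = 784.1 + 396.22 + 651.22 = 1831.5 kPa.

q_ult ≈ 1830 kPa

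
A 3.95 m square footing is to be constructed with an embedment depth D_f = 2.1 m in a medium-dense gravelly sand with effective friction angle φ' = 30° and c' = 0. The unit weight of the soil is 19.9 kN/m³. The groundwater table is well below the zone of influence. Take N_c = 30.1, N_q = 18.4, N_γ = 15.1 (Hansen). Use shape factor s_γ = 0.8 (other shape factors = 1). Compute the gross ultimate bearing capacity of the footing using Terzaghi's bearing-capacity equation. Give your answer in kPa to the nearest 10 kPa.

Overburden at base level: q = 19.9 × 2.1 = 41.79 kPa.
Surcharge term q·N_q = 41.79 × 18.4 = 768.94 kPa; self-weight term 0.5·γ·B·N_γ·s_γ = 0.5 × 19.9 × 3.95 × 15.1 × 0.8 = 474.77 kPa.
q_ult = 768.94 + 474.77 = 1243.7 kPa.

q_ult ≈ 1240 kPa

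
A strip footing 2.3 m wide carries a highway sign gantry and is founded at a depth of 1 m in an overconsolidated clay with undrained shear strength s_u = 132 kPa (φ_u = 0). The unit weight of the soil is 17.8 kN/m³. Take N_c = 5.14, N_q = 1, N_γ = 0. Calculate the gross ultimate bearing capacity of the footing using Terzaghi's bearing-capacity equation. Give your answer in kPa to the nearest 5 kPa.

q_ult ≈ 695 kPa

Effective surcharge at the founding depth q = γ·D_f = 17.8 × 1 = 17.8 kPa.
q_ult = c·N_c + q·N_q
     = 132 × 5.14 + 17.8 × 1
     = 678.48 + 17.8 = 696.28 kPa.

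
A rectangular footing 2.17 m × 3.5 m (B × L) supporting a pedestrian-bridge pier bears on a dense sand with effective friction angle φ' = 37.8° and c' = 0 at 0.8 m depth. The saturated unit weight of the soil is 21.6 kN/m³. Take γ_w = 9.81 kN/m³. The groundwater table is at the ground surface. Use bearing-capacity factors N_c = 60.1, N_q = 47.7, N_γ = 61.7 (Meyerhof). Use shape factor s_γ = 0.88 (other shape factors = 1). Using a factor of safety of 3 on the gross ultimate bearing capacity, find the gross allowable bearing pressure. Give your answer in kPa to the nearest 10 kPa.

q_all ≈ 380 kPa

With the water table at the surface the whole profile is submerged: γ' = 21.6 − 9.81 = 11.79 kN/m³, so q = γ'·D_f = 9.432 kPa; the same γ' applies in the ½γBN_γ term.
q_ult = q·N_q + 0.5·γ·B·N_γ·s_γ
     = 9.432 × 47.7 + 0.5 × 11.79 × 2.17 × 61.7 × 0.88
     = 449.91 + 694.56 = 1144.5 kPa.
q_all = 1144.5 / 3 = 381.49 kPa.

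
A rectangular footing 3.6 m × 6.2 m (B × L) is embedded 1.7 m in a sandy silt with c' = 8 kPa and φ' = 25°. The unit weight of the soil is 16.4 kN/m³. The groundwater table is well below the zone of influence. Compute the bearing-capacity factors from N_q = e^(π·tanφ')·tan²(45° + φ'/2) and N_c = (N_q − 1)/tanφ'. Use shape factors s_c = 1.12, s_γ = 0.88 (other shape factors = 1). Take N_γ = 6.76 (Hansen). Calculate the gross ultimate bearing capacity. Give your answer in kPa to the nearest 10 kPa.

q_ult ≈ 660 kPa

tan25° = 0.4663, so N_q = e^(π×0.4663)·tan²(57.5°) = 4.327 × 2.464 = 10.66.
N_c = (10.66 − 1)/tan25° = 20.72.
Overburden at base level: q = 16.4 × 1.7 = 27.88 kPa.
Cohesion term c·N_c·s_c = 8 × 20.721 × 1.12 = 185.66 kPa; surcharge term q·N_q = 27.88 × 10.662 = 297.26 kPa; self-weight term 0.5·γ·B·N_γ·s_γ = 0.5 × 16.4 × 3.6 × 6.76 × 0.88 = 175.61 kPa.
q_ult = 185.66 + 297.26 + 175.61 = 658.53 kPa.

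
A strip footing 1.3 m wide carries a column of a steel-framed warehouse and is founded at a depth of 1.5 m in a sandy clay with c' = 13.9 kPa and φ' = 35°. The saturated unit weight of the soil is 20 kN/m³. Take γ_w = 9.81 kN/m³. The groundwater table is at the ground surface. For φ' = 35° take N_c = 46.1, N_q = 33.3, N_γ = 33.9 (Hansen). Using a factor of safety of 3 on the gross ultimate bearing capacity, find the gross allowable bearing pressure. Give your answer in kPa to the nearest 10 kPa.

q_all ≈ 460 kPa

With the water table at the surface the whole profile is submerged: γ' = 20 − 9.81 = 10.19 kN/m³, so q = γ'·D_f = 15.285 kPa; the same γ' applies in the ½γBN_γ term.
q_ult = c·N_c + q·N_q + 0.5·γ·B·N_γ
     = 13.9 × 46.1 + 15.285 × 33.3 + 0.5 × 10.19 × 1.3 × 33.9
     = 640.79 + 508.99 + 224.54 = 1374.3 kPa.
q_all = 1374.3 / 3 = 458.11 kPa.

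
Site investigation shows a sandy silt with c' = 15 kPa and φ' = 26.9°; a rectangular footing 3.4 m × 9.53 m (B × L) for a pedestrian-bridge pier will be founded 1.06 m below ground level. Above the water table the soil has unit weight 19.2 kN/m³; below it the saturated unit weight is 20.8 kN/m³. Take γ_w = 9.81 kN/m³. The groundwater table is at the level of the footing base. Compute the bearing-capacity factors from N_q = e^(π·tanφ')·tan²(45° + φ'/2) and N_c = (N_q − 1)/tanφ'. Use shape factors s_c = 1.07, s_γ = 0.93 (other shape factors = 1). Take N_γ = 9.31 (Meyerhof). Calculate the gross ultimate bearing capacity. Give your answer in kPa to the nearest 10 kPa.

q_ult ≈ 810 kPa

tan26.9° = 0.5073, so N_q = e^(π×0.5073)·tan²(58.45°) = 4.923 × 2.653 = 13.06.
N_c = (13.06 − 1)/tan26.9° = 23.77.
q = γ·D_f = 19.2 × 1.06 = 20.352 kPa.
For the ½γBN_γ term take γ' = 20.8 − 9.81 = 10.99 kN/m³ (soil below base is submerged).
c·N_c·s_c = 15 × 23.766 × 1.07 = 381.44 kPa
q·N_q = 20.352 × 13.057 = 265.74 kPa
0.5·γ·B·N_γ·s_γ = 0.5 × 10.99 × 3.4 × 9.31 × 0.93 = 161.76 kPa
q_ult = 381.44 + 265.74 + 161.76 = 808.95 kPa.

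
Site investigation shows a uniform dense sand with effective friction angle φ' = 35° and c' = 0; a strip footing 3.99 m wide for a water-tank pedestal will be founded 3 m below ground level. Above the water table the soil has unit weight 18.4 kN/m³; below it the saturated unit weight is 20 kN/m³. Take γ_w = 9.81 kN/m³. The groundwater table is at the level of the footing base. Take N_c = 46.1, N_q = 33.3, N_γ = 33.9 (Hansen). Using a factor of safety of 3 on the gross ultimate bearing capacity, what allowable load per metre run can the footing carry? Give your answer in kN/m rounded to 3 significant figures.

≈ 3360 kN/m

q = γ·D_f = 18.4 × 3 = 55.2 kPa.
For the ½γBN_γ term take γ' = 20 − 9.81 = 10.19 kN/m³ (soil below base is submerged).
q·N_q = 55.2 × 33.3 = 1838.2 kPa
0.5·γ·B·N_γ = 0.5 × 10.19 × 3.99 × 33.9 = 689.15 kPa
q_ult = 1838.2 + 689.15 = 2527.3 kPa.
Gross allowable pressure q_all = 2527.3 / 3 = 842.44 kPa.
Allowable wall load = q_all × B = 842.44 × 3.99 = 3361.3 kN per metre run.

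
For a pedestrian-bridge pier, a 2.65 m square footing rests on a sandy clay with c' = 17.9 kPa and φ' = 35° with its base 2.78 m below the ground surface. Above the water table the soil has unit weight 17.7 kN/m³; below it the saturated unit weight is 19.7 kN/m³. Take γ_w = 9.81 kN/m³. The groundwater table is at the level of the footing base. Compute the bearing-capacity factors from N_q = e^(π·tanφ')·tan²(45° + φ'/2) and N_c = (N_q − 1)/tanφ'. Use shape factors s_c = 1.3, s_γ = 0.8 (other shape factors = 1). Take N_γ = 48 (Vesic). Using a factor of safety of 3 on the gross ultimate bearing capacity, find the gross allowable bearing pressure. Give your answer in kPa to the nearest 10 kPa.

N_q = e^(π·tan35°)·tan²(62.5°) = 33.3; N_c = (N_q − 1)/tanφ' = 46.12.
Effective surcharge at the founding depth q = γ·D_f = 17.7 × 2.78 = 49.206 kPa.
The water table coincides with the base, so in the self-weight term γ → γ' = 9.89 kN/m³.
q_ult = c·N_c·s_c + q·N_q + 0.5·γ·B·N_γ·s_γ
     = 17.9 × 46.124 × 1.3 + 49.206 × 33.296 + 0.5 × 9.89 × 2.65 × 48 × 0.8
     = 1073.3 + 1638.4 + 503.2 = 3214.9 kPa.
q_all = 3214.9 / 3 = 1071.6 kPa.

q_all ≈ 1070 kPa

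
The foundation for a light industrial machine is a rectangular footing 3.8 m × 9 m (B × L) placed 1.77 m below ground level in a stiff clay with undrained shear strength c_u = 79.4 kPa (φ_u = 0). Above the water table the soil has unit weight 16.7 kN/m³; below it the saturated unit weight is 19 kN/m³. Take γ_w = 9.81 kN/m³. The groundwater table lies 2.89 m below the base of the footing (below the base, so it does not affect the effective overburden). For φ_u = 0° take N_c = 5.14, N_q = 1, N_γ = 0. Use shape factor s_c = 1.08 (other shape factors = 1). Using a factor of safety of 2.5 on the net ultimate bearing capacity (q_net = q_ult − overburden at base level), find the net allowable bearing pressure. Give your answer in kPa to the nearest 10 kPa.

Effective surcharge at the founding depth q = γ·D_f = 16.7 × 1.77 = 29.559 kPa.
q_ult = c·N_c·s_c + q·N_q
     = 79.4 × 5.14 × 1.08 + 29.559 × 1
     = 440.77 + 29.559 = 470.32 kPa.
q_net = 470.32 − 29.559 = 440.77 kPa.
q_all(net) = 440.77 / 2.5 = 176.31 kPa.

q_all(net) ≈ 180 kPa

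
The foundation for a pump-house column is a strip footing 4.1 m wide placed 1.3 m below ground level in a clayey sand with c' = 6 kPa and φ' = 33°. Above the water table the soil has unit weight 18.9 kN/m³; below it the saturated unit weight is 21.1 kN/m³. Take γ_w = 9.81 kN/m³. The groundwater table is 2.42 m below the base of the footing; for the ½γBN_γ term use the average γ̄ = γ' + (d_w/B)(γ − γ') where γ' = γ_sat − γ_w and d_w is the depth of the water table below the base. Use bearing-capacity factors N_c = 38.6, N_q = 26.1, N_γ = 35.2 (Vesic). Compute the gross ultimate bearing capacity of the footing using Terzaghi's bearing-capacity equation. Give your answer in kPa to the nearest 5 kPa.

q_ult ≈ 2010 kPa

Overburden at base level: q = 18.9 × 1.3 = 24.57 kPa.
The water table is 2.42 m below the base (< B = 4.1 m), so the ½γBN_γ term uses γ̄ = γ' + (d_w/B)(γ − γ') = 11.29 + (2.42/4.1)(18.9 − 11.29) = 15.782 kN/m³.
Cohesion term c·N_c = 6 × 38.6 = 231.6 kPa; surcharge term q·N_q = 24.57 × 26.1 = 641.28 kPa; self-weight term 0.5·γ·B·N_γ = 0.5 × 15.782 × 4.1 × 35.2 = 1138.8 kPa.
q_ult = 231.6 + 641.28 + 1138.8 = 2011.7 kPa.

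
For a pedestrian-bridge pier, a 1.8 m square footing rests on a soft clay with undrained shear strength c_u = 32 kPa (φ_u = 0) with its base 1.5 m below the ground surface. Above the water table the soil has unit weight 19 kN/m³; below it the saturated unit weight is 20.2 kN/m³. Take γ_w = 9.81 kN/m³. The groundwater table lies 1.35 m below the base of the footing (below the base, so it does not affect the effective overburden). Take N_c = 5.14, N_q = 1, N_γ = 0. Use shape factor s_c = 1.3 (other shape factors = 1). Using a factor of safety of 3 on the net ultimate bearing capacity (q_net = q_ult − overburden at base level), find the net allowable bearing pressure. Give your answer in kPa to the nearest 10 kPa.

q_all(net) ≈ 70 kPa

Effective surcharge at the founding depth q = γ·D_f = 19 × 1.5 = 28.5 kPa.
q_ult = c·N_c·s_c + q·N_q
     = 32 × 5.14 × 1.3 + 28.5 × 1
     = 213.82 + 28.5 = 242.32 kPa.
q_net = 242.32 − 28.5 = 213.82 kPa.
q_all(net) = 213.82 / 3 = 71.275 kPa.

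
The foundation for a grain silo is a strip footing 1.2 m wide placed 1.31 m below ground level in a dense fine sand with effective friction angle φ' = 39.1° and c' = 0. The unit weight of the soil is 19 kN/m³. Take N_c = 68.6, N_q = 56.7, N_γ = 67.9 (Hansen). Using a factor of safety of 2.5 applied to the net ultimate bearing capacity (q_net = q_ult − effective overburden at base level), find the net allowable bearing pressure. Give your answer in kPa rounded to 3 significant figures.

q_all(net) ≈ 864 kPa

q = γ·D_f = 19 × 1.31 = 24.89 kPa.
q·N_q = 24.89 × 56.7 = 1411.3 kPa
0.5·γ·B·N_γ = 0.5 × 19 × 1.2 × 67.9 = 774.06 kPa
q_ult = 1411.3 + 774.06 = 2185.3 kPa.
Net ultimate: q_net = 2185.3 − 24.89 = 2160.4 kPa.
q_all(net) = 2160.4 / 2.5 = 864.17 kPa.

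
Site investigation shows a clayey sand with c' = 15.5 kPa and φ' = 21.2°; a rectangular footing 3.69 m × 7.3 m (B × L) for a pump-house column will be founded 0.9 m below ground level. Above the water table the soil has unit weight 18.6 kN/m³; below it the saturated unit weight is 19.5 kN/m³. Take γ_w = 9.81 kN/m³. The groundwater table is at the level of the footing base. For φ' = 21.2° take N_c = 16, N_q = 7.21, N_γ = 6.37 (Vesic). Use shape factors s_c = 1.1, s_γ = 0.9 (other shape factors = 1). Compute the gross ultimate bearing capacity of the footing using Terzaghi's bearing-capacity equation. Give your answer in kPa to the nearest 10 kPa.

Overburden at base level: q = 18.6 × 0.9 = 16.74 kPa.
Below the base the soil is submerged, so the ½γBN_γ term uses γ' = 19.5 − 9.81 = 9.69 kN/m³.
Cohesion term c·N_c·s_c = 15.5 × 16 × 1.1 = 272.8 kPa; surcharge term q·N_q = 16.74 × 7.21 = 120.7 kPa; self-weight term 0.5·γ·B·N_γ·s_γ = 0.5 × 9.69 × 3.69 × 6.37 × 0.9 = 102.49 kPa.
q_ult = 272.8 + 120.7 + 102.49 = 495.99 kPa.

q_ult ≈ 500 kPa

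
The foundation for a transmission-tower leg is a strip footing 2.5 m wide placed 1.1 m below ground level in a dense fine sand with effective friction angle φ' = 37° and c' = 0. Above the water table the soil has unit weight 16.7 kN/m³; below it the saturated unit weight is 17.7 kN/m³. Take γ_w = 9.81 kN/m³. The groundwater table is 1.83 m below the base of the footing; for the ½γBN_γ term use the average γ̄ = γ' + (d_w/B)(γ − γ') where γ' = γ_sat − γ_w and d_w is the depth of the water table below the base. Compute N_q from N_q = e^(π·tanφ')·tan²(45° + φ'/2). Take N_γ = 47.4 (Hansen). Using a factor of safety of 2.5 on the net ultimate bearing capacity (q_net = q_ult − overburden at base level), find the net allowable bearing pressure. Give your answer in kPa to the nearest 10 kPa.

q_all(net) ≈ 650 kPa

N_q = e^(π·tan37°)·tan²(63.5°) = 42.92.
Overburden at base level: q = 16.7 × 1.1 = 18.37 kPa.
The water table is 1.83 m below the base (< B = 2.5 m), so the ½γBN_γ term uses γ̄ = γ' + (d_w/B)(γ − γ') = 7.89 + (1.83/2.5)(16.7 − 7.89) = 14.339 kN/m³.
Surcharge term q·N_q = 18.37 × 42.92 = 788.44 kPa; self-weight term 0.5·γ·B·N_γ = 0.5 × 14.339 × 2.5 × 47.4 = 849.58 kPa.
q_ult = 788.44 + 849.58 = 1638 kPa.
q_net = 1638 − 18.37 = 1619.6 kPa.
q_all(net) = 1619.6 / 2.5 = 647.86 kPa.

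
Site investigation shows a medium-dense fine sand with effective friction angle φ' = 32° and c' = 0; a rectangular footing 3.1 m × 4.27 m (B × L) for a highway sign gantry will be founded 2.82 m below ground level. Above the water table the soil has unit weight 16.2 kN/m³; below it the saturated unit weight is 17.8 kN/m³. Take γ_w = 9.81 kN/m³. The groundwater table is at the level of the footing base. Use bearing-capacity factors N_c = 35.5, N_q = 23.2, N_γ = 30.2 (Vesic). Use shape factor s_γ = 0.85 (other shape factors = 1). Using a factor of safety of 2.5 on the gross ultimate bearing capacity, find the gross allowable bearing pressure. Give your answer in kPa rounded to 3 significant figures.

Overburden at base level: q = 16.2 × 2.82 = 45.684 kPa.
Below the base the soil is submerged, so the ½γBN_γ term uses γ' = 17.8 − 9.81 = 7.99 kN/m³.
Surcharge term q·N_q = 45.684 × 23.2 = 1059.9 kPa; self-weight term 0.5·γ·B·N_γ·s_γ = 0.5 × 7.99 × 3.1 × 30.2 × 0.85 = 317.91 kPa.
q_ult = 1059.9 + 317.91 = 1377.8 kPa.
q_all = 1377.8 / 2.5 = 551.11 kPa.

q_all ≈ 551 kPa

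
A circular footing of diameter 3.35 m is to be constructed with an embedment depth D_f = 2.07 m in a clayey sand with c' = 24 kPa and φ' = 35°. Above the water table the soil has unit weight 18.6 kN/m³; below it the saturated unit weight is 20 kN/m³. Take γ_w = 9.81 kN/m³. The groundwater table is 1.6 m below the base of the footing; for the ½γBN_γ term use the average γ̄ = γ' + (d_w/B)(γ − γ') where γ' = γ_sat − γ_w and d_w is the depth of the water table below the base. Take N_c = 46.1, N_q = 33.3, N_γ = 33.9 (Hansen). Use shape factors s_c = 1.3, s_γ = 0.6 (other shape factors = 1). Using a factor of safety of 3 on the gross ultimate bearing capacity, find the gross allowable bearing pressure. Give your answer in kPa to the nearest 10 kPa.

Overburden at base level: q = 18.6 × 2.07 = 38.502 kPa.
The water table is 1.6 m below the base (< B = 3.35 m), so the ½γBN_γ term uses γ̄ = γ' + (d_w/B)(γ − γ') = 10.19 + (1.6/3.35)(18.6 − 10.19) = 14.207 kN/m³.
Cohesion term c·N_c·s_c = 24 × 46.1 × 1.3 = 1438.3 kPa; surcharge term q·N_q = 38.502 × 33.3 = 1282.1 kPa; self-weight term 0.5·γ·B·N_γ·s_γ = 0.5 × 14.207 × 3.35 × 33.9 × 0.6 = 484.02 kPa.
q_ult = 1438.3 + 1282.1 + 484.02 = 3204.5 kPa.
q_all = 3204.5 / 3 = 1068.2 kPa.

q_all ≈ 1070 kPa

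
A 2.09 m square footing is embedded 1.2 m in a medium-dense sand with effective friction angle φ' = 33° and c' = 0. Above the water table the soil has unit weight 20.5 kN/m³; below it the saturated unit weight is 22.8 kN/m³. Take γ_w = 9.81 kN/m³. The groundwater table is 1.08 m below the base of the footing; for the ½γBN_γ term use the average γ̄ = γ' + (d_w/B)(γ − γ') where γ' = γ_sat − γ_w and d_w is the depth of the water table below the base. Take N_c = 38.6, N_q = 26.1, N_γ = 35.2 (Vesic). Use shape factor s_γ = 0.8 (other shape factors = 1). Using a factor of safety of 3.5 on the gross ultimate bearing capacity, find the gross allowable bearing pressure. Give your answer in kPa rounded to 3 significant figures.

q_all ≈ 325 kPa

q = γ·D_f = 20.5 × 1.2 = 24.6 kPa.
γ' = 12.99 kN/m³; averaging over the depth B below the base, γ̄ = γ' + (d_w/B)(γ − γ') = 16.871 kN/m³.
q·N_q = 24.6 × 26.1 = 642.06 kPa
0.5·γ·B·N_γ·s_γ = 0.5 × 16.871 × 2.09 × 35.2 × 0.8 = 496.46 kPa
q_ult = 642.06 + 496.46 = 1138.5 kPa.
q_all = 1138.5 / 3.5 = 325.29 kPa.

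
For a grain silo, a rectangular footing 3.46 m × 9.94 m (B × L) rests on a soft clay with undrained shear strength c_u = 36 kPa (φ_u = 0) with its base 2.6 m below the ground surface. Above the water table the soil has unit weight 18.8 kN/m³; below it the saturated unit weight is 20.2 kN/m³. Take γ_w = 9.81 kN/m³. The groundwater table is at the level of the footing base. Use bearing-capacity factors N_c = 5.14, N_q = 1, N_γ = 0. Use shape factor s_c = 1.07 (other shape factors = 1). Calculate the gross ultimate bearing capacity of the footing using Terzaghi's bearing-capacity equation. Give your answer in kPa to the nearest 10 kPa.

q = γ·D_f = 18.8 × 2.6 = 48.88 kPa.
c·N_c·s_c = 36 × 5.14 × 1.07 = 197.99 kPa
q·N_q = 48.88 × 1 = 48.88 kPa
q_ult = 197.99 + 48.88 = 246.87 kPa.

q_ult ≈ 250 kPa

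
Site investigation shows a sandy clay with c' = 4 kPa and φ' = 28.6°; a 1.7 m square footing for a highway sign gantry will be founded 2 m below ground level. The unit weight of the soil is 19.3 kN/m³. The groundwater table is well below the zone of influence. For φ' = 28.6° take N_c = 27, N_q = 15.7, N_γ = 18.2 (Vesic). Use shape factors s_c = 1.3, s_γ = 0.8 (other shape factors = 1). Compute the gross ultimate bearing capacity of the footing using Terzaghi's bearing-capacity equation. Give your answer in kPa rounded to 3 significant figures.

Effective surcharge at the founding depth q = γ·D_f = 19.3 × 2 = 38.6 kPa.
q_ult = c·N_c·s_c + q·N_q + 0.5·γ·B·N_γ·s_γ
     = 4 × 27 × 1.3 + 38.6 × 15.7 + 0.5 × 19.3 × 1.7 × 18.2 × 0.8
     = 140.4 + 606.02 + 238.86 = 985.28 kPa.

q_ult ≈ 985 kPa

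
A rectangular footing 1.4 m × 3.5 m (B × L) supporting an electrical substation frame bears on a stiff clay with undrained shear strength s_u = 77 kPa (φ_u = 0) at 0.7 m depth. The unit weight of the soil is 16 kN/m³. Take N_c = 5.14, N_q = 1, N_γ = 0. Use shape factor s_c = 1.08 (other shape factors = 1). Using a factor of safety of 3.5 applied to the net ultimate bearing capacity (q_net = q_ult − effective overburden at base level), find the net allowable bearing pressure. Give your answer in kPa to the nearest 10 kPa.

q_all(net) ≈ 120 kPa

q = γ·D_f = 16 × 0.7 = 11.2 kPa.
c·N_c·s_c = 77 × 5.14 × 1.08 = 427.44 kPa
q·N_q = 11.2 × 1 = 11.2 kPa
q_ult = 427.44 + 11.2 = 438.64 kPa.
Net ultimate: q_net = 438.64 − 11.2 = 427.44 kPa.
q_all(net) = 427.44 / 3.5 = 122.13 kPa.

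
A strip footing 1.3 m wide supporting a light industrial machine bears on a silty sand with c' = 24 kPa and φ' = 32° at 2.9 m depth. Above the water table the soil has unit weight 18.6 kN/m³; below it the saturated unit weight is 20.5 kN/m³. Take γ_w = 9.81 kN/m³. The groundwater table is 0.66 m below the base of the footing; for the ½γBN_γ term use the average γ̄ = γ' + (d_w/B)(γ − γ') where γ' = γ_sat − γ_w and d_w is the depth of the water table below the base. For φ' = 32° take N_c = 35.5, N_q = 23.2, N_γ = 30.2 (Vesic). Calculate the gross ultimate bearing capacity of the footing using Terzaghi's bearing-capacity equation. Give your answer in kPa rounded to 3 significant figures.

q_ult ≈ 2390 kPa

q = γ·D_f = 18.6 × 2.9 = 53.94 kPa.
γ' = 10.69 kN/m³; averaging over the depth B below the base, γ̄ = γ' + (d_w/B)(γ − γ') = 14.706 kN/m³.
c·N_c = 24 × 35.5 = 852 kPa
q·N_q = 53.94 × 23.2 = 1251.4 kPa
0.5·γ·B·N_γ = 0.5 × 14.706 × 1.3 × 30.2 = 288.68 kPa
q_ult = 852 + 1251.4 + 288.68 = 2392.1 kPa.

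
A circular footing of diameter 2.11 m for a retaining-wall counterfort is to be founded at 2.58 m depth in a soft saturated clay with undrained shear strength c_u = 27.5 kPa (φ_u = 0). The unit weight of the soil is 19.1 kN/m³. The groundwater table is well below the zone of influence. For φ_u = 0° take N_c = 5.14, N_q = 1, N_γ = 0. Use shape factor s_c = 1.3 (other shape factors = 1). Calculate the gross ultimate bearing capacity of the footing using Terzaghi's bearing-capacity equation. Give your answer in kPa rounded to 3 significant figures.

q_ult ≈ 233 kPa

Overburden at base level: q = 19.1 × 2.58 = 49.278 kPa.
Cohesion term c·N_c·s_c = 27.5 × 5.14 × 1.3 = 183.75 kPa; surcharge term q·N_q = 49.278 × 1 = 49.278 kPa.
q_ult = 183.75 + 49.278 = 233.03 kPa.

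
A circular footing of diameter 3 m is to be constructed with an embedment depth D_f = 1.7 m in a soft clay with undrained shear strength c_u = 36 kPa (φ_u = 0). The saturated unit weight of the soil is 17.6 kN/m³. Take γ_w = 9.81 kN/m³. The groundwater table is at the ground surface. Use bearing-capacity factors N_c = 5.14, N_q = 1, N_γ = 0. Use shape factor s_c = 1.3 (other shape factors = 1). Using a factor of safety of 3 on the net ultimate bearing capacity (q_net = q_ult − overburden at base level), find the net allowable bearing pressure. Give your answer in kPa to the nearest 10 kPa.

γ' = 17.6 − 9.81 = 7.79 kN/m³ (submerged throughout). q = 7.79 × 1.7 = 13.243 kPa.
c·N_c·s_c = 36 × 5.14 × 1.3 = 240.55 kPa
q·N_q = 13.243 × 1 = 13.243 kPa
q_ult = 240.55 + 13.243 = 253.79 kPa.
q_net = 253.79 − 13.243 = 240.55 kPa.
q_all(net) = 240.55 / 3 = 80.184 kPa.

q_all(net) ≈ 80 kPa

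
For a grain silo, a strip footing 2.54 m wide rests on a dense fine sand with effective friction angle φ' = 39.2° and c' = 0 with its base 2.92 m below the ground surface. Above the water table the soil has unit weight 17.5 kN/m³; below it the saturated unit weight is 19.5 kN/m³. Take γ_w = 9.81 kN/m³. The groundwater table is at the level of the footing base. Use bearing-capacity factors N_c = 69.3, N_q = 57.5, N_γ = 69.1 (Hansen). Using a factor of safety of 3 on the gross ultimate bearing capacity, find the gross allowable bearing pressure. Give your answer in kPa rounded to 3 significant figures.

q_all ≈ 1260 kPa

Overburden at base level: q = 17.5 × 2.92 = 51.1 kPa.
Below the base the soil is submerged, so the ½γBN_γ term uses γ' = 19.5 − 9.81 = 9.69 kN/m³.
Surcharge term q·N_q = 51.1 × 57.5 = 2938.2 kPa; self-weight term 0.5·γ·B·N_γ = 0.5 × 9.69 × 2.54 × 69.1 = 850.37 kPa.
q_ult = 2938.2 + 850.37 = 3788.6 kPa.
q_all = 3788.6 / 3 = 1262.9 kPa.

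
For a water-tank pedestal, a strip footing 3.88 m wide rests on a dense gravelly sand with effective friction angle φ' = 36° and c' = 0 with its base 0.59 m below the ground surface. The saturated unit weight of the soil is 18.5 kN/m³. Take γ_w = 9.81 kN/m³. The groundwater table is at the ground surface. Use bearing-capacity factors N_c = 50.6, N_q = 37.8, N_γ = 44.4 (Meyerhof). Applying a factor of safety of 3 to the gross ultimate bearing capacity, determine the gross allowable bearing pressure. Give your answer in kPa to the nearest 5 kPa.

γ' = 18.5 − 9.81 = 8.69 kN/m³ (submerged throughout). q = 8.69 × 0.59 = 5.1271 kPa; the same γ' applies in the ½γBN_γ term.
q·N_q = 5.1271 × 37.8 = 193.8 kPa
0.5·γ·B·N_γ = 0.5 × 8.69 × 3.88 × 44.4 = 748.52 kPa
q_ult = 193.8 + 748.52 = 942.33 kPa.
q_all = q_ult / FS = 942.33 / 3 = 314.11 kPa.

q_all ≈ 315 kPa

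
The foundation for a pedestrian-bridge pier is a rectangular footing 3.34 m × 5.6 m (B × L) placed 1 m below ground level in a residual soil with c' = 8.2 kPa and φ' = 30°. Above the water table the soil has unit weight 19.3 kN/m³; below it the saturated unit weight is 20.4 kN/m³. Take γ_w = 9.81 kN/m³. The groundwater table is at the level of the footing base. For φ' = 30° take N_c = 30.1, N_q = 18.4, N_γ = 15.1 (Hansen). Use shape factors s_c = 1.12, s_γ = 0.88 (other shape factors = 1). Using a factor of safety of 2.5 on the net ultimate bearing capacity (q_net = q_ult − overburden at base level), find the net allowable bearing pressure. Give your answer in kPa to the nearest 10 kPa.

q_all(net) ≈ 340 kPa

Overburden at base level: q = 19.3 × 1 = 19.3 kPa.
Below the base the soil is submerged, so the ½γBN_γ term uses γ' = 20.4 − 9.81 = 10.59 kN/m³.
Cohesion term c·N_c·s_c = 8.2 × 30.1 × 1.12 = 276.44 kPa; surcharge term q·N_q = 19.3 × 18.4 = 355.12 kPa; self-weight term 0.5·γ·B·N_γ·s_γ = 0.5 × 10.59 × 3.34 × 15.1 × 0.88 = 235 kPa.
q_ult = 276.44 + 355.12 + 235 = 866.56 kPa.
q_net = 866.56 − 19.3 = 847.26 kPa.
q_all(net) = 847.26 / 2.5 = 338.9 kPa.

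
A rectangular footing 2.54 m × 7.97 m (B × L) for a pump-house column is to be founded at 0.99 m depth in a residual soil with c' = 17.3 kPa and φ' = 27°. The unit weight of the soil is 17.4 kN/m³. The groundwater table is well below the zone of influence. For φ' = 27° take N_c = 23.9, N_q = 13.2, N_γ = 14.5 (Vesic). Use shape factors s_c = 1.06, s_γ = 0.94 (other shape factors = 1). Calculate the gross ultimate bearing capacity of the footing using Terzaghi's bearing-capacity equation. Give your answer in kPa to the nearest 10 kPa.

Overburden at base level: q = 17.4 × 0.99 = 17.226 kPa.
Cohesion term c·N_c·s_c = 17.3 × 23.9 × 1.06 = 438.28 kPa; surcharge term q·N_q = 17.226 × 13.2 = 227.38 kPa; self-weight term 0.5·γ·B·N_γ·s_γ = 0.5 × 17.4 × 2.54 × 14.5 × 0.94 = 301.2 kPa.
q_ult = 438.28 + 227.38 + 301.2 = 966.86 kPa.

q_ult ≈ 970 kPa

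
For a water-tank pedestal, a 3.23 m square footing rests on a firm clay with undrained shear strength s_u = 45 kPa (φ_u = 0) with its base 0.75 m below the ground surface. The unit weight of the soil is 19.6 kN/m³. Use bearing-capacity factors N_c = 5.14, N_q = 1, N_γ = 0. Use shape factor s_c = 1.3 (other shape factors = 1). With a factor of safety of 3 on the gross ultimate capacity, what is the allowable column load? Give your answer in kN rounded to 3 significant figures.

P_all ≈ 1100 kN

Overburden at base level: q = 19.6 × 0.75 = 14.7 kPa.
Cohesion term c·N_c·s_c = 45 × 5.14 × 1.3 = 300.69 kPa; surcharge term q·N_q = 14.7 × 1 = 14.7 kPa.
q_ult = 300.69 + 14.7 = 315.39 kPa.
Gross allowable pressure q_all = 315.39 / 3 = 105.13 kPa.
Footing area = 10.4329 m², so allowable column load = 105.13 × 10.4329 = 1096.8 kN.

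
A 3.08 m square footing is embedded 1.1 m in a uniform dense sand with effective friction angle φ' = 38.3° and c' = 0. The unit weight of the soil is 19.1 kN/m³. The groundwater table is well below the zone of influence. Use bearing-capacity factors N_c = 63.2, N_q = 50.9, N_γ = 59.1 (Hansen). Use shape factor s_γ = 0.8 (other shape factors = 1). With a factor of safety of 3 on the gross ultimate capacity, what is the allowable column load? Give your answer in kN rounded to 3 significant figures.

q = γ·D_f = 19.1 × 1.1 = 21.01 kPa.
q·N_q = 21.01 × 50.9 = 1069.4 kPa
0.5·γ·B·N_γ·s_γ = 0.5 × 19.1 × 3.08 × 59.1 × 0.8 = 1390.7 kPa
q_ult = 1069.4 + 1390.7 = 2460.1 kPa.
Gross allowable pressure q_all = 2460.1 / 3 = 820.03 kPa.
Footing area = 9.4864 m², so allowable column load = 820.03 × 9.4864 = 7779.2 kN.

P_all ≈ 7780 kN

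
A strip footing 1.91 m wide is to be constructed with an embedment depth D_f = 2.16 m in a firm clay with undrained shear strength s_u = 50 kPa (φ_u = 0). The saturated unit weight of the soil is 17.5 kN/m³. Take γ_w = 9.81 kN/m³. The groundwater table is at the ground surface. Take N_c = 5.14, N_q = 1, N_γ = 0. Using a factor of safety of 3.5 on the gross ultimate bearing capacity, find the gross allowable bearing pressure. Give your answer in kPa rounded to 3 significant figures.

With the water table at the surface the whole profile is submerged: γ' = 17.5 − 9.81 = 7.69 kN/m³, so q = γ'·D_f = 16.61 kPa.
q_ult = c·N_c + q·N_q
     = 50 × 5.14 + 16.61 × 1
     = 257 + 16.61 = 273.61 kPa.
q_all = 273.61 / 3.5 = 78.174 kPa.

q_all ≈ 78.2 kPa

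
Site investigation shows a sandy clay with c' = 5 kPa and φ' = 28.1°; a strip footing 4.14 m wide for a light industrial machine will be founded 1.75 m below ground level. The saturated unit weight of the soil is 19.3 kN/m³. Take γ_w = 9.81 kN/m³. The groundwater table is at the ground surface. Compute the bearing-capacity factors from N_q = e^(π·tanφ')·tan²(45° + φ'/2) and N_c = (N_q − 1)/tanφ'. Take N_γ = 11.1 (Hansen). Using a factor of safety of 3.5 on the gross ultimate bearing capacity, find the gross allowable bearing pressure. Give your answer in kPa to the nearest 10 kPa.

N_q = e^(π·tan28.1°)·tan²(59.05°) = 14.88; N_c = (N_q − 1)/tanφ' = 26.
With the water table at the surface the whole profile is submerged: γ' = 19.3 − 9.81 = 9.49 kN/m³, so q = γ'·D_f = 16.608 kPa; the same γ' applies in the ½γBN_γ term.
q_ult = c·N_c + q·N_q + 0.5·γ·B·N_γ
     = 5 × 26 + 16.608 × 14.883 + 0.5 × 9.49 × 4.14 × 11.1
     = 130 + 247.16 + 218.05 = 595.21 kPa.
q_all = 595.21 / 3.5 = 170.06 kPa.

q_all ≈ 170 kPa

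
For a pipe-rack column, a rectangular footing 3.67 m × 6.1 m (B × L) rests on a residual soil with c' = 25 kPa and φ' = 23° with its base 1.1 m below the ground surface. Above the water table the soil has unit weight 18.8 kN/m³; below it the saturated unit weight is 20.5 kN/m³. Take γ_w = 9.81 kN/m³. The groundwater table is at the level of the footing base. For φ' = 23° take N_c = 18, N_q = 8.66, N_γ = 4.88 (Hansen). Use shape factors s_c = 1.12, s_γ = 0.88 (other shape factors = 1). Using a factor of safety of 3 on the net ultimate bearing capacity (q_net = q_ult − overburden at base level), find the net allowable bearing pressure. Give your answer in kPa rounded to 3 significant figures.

q_all(net) ≈ 249 kPa

Effective surcharge at the founding depth q = γ·D_f = 18.8 × 1.1 = 20.68 kPa.
The water table coincides with the base, so in the self-weight term γ → γ' = 10.69 kN/m³.
q_ult = c·N_c·s_c + q·N_q + 0.5·γ·B·N_γ·s_γ
     = 25 × 18 × 1.12 + 20.68 × 8.66 + 0.5 × 10.69 × 3.67 × 4.88 × 0.88
     = 504 + 179.09 + 84.24 = 767.33 kPa.
q_net = 767.33 − 20.68 = 746.65 kPa.
q_all(net) = 746.65 / 3 = 248.88 kPa.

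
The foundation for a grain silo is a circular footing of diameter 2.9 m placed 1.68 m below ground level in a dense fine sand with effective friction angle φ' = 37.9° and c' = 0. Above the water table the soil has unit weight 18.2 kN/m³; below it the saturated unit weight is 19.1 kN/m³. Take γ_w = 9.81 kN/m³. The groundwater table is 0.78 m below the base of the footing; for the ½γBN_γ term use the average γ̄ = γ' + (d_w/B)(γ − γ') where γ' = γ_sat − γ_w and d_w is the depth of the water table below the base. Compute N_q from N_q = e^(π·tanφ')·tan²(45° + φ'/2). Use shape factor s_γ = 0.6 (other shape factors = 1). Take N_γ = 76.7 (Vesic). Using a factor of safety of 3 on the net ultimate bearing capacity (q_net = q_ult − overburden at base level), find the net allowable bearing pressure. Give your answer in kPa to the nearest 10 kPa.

q_all(net) ≈ 740 kPa

N_q = e^(π·tan37.9°)·tan²(63.95°) = 48.29.
Effective surcharge at the founding depth q = γ·D_f = 18.2 × 1.68 = 30.576 kPa.
With d_w = 0.78 m < B, γ̄ = 9.29 + (0.78/2.9) × (18.2 − 9.29) = 11.686 kN/m³.
q_ult = q·N_q + 0.5·γ·B·N_γ·s_γ
     = 30.576 × 48.289 + 0.5 × 11.686 × 2.9 × 76.7 × 0.6
     = 1476.5 + 779.83 = 2256.3 kPa.
q_net = 2256.3 − 30.576 = 2225.7 kPa.
q_all(net) = 2225.7 / 3 = 741.92 kPa.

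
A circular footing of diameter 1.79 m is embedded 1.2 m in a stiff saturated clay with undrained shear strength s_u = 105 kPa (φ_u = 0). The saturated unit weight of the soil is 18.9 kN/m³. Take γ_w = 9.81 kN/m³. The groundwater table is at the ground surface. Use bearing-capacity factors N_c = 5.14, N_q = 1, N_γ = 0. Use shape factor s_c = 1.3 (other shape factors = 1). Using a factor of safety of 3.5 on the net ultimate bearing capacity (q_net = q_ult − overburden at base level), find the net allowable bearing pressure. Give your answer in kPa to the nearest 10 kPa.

γ' = 18.9 − 9.81 = 9.09 kN/m³ (submerged throughout). q = 9.09 × 1.2 = 10.908 kPa.
c·N_c·s_c = 105 × 5.14 × 1.3 = 701.61 kPa
q·N_q = 10.908 × 1 = 10.908 kPa
q_ult = 701.61 + 10.908 = 712.52 kPa.
q_net = 712.52 − 10.908 = 701.61 kPa.
q_all(net) = 701.61 / 3.5 = 200.46 kPa.

q_all(net) ≈ 200 kPa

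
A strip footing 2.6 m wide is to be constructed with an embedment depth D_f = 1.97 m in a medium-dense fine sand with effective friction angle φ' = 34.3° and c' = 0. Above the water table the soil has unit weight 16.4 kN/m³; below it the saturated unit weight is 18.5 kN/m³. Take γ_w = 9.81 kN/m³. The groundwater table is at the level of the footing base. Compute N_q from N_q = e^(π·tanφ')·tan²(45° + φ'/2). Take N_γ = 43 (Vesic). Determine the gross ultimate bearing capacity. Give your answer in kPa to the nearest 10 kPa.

q_ult ≈ 1470 kPa

tan34.3° = 0.6822, so N_q = e^(π×0.6822)·tan²(62.15°) = 8.525 × 3.582 = 30.54.
Overburden at base level: q = 16.4 × 1.97 = 32.308 kPa.
Below the base the soil is submerged, so the ½γBN_γ term uses γ' = 18.5 − 9.81 = 8.69 kN/m³.
Surcharge term q·N_q = 32.308 × 30.539 = 986.67 kPa; self-weight term 0.5·γ·B·N_γ = 0.5 × 8.69 × 2.6 × 43 = 485.77 kPa.
q_ult = 986.67 + 485.77 = 1472.4 kPa.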